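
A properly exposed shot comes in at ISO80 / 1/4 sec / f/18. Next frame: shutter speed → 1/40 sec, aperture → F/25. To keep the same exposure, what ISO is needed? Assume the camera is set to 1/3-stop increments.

ISO 1600

Shutter speed: 1/4 → 1/5 → 1/6 → 1/8 → 1/10 → 1/13 → 1/15 → 1/20 → 1/25 → 1/30 → 1/40 — 3 1/3 stops shorter (darker).
Aperture: f/18 → f/20 → f/22 → f/25 — 1 stop narrower (darker).
Net change so far: 4 1/3 stops darker. Offset with the ISO: 80 → 100 → 125 → 160 → 200 → 250 → 320 → 400 → 500 → 640 → 800 → 1000 → 1250 → 1600.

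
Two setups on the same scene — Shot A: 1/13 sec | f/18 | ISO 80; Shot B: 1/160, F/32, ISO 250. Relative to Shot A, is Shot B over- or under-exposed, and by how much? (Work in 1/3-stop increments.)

Aperture: f/18 → f/20 → f/22 → f/25 → f/29 → f/32 — 1 2/3 stops narrower (darker).
Shutter speed: 1/13 → 1/15 → 1/20 → 1/25 → 1/30 → 1/40 → 1/50 → 1/60 → 1/80 → 1/100 → 1/125 → 1/160 — 3 2/3 stops shorter (darker).
ISO: 80 → 100 → 125 → 160 → 200 → 250 — 1 2/3 stops higher (brighter).
Net: −1 2/3 −3 2/3 +1 2/3 = −3 2/3 stops.

3 2/3 stops darker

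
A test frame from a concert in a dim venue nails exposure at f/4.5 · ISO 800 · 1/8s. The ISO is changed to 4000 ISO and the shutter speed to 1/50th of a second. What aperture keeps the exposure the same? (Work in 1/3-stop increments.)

f/4

ISO: 800 → 1000 → 1250 → 1600 → 2000 → 2500 → 3200 → 4000 — 2 1/3 stops raised (brighter).
Shutter speed: 1/8 → 1/10 → 1/13 → 1/15 → 1/20 → 1/25 → 1/30 → 1/40 → 1/50 — 2 2/3 stops faster (darker).
Net change so far: 1/3 stop darker. Offset with the aperture: f/4.5 → f/4.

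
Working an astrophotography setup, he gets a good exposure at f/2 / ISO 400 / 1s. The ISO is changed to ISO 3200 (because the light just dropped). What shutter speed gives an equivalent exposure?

ISO: 400 → 800 → 1600 → 3200 — 3 stops higher (brighter).
Need 3 stops darker from the shutter speed: 1 → 1/2 → 1/4 → 1/8.

1/8s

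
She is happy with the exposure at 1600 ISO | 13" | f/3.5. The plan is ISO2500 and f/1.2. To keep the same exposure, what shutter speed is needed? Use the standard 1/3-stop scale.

ISO: 1600 → 2000 → 2500 — 2/3 stop higher (brighter).
Aperture: f/3.5 → f/3.2 → f/2.8 → f/2.5 → f/2.2 → f/2 → f/1.8 → f/1.6 → f/1.4 → f/1.2 — 3 stops larger aperture (brighter).
Net change so far: 3 2/3 stops brighter. Offset with the shutter speed: 13 → 10 → 8 → 6 → 5 → 4 → 3.2 → 2.5 → 2 → 1.6 → 1.3 → 1.

1 s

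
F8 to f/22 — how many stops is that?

3 stops

f/8 → f/11 → f/16 → f/22 — count the steps: 3 stops.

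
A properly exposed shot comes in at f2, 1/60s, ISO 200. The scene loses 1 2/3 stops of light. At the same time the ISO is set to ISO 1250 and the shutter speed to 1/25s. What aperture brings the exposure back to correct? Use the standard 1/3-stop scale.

f/4.5

Scene light: 1 2/3 stops darker.
ISO: 200 → 250 → 320 → 400 → 500 → 640 → 800 → 1000 → 1250 — 2 2/3 stops raised (brighter).
Shutter speed: 1/60 → 1/50 → 1/40 → 1/30 → 1/25 — 1 1/3 stops slower (brighter).
Net so far: 2 1/3 stops brighter. Aperture: f/2 → f/2.2 → f/2.5 → f/2.8 → f/3.2 → f/3.5 → f/4 → f/4.5.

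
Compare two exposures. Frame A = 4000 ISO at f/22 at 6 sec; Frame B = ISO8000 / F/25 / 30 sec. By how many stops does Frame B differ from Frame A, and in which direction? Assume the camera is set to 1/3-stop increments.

3 stops brighter

Aperture: f/22 → f/25 — 1/3 stop smaller aperture (darker).
Shutter speed: 6 → 8 → 10 → 13 → 15 → 20 → 25 → 30 — 2 1/3 stops slower (brighter).
ISO: 4000 → 5000 → 6400 → 8000 — 1 stop raised (brighter).
Net: −1/3 +2 1/3 +1 = +3 stops.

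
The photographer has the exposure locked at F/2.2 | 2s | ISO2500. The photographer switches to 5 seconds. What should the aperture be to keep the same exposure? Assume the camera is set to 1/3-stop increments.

f/3.5

Shutter speed: 2 → 2.5 → 3.2 → 4 → 5 — 1 1/3 stops slower (brighter).
Need 1 1/3 stops darker from the aperture: f/2.2 → f/2.5 → f/2.8 → f/3.2 → f/3.5.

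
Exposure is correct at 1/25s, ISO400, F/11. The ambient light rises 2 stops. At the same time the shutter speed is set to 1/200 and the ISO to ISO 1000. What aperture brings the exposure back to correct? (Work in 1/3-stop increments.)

Scene light: 2 stops brighter.
Shutter speed: 1/25 → 1/30 → 1/40 → 1/50 → 1/60 → 1/80 → 1/100 → 1/125 → 1/160 → 1/200 — 3 stops faster (darker).
ISO: 400 → 500 → 640 → 800 → 1000 — 1 1/3 stops higher (brighter).
Net so far: 1/3 stop brighter. Aperture: f/11 → f/13.

f/13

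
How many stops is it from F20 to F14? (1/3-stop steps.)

1 stop

f/20 → f/18 → f/16 → f/14 — count the steps: 3 third-stops = 1 stop.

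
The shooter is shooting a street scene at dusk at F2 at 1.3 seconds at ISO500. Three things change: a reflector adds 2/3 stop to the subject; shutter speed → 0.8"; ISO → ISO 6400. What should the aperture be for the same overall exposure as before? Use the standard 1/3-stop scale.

f/7.1

Scene light: 2/3 stop brighter.
Shutter speed: 1.3 → 1 → 0.8 — 2/3 stop shorter (darker).
ISO: 500 → 640 → 800 → 1000 → 1250 → 1600 → 2000 → 2500 → 3200 → 4000 → 5000 → 6400 — 3 2/3 stops higher (brighter).
Net so far: 3 2/3 stops brighter. Aperture: f/2 → f/2.2 → f/2.5 → f/2.8 → f/3.2 → f/3.5 → f/4 → f/4.5 → f/5 → f/5.6 → f/6.3 → f/7.1.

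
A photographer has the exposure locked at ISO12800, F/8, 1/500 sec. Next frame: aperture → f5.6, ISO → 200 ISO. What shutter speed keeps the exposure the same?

Aperture: f/8 → f/5.6 — 1 stop opened up (brighter).
ISO: 12800 → 6400 → 3200 → 1600 → 800 → 400 → 200 — 6 stops dropped (darker).
Net change so far: 5 stops darker. Offset with the shutter speed: 1/500 → 1/250 → 1/125 → 1/60 → 1/30 → 1/15.

1/15s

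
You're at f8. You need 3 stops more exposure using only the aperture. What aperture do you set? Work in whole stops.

Aperture: f/8 → f/5.6 → f/4 → f/2.8 — 3 stops opened up (brighter).

f/2.8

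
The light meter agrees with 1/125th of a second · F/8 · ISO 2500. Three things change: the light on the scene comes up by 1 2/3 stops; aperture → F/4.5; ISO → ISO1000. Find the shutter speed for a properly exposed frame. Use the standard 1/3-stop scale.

Scene light: 1 2/3 stops brighter.
Aperture: f/8 → f/7.1 → f/6.3 → f/5.6 → f/5 → f/4.5 — 1 2/3 stops opened up (brighter).
ISO: 2500 → 2000 → 1600 → 1250 → 1000 — 1 1/3 stops lower (darker).
Net so far: 2 stops brighter. Shutter speed: 1/125 → 1/160 → 1/200 → 1/250 → 1/320 → 1/400 → 1/500.

1/500s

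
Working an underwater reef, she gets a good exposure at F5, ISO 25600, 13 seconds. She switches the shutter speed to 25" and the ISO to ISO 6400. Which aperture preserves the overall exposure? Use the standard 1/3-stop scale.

Shutter speed: 13 → 15 → 20 → 25 — 1 stop longer (brighter).
ISO: 25600 → 20000 → 16000 → 12800 → 10000 → 8000 → 6400 — 2 stops lower (darker).
Net change so far: 1 stop darker. Offset with the aperture: f/5 → f/4.5 → f/4 → f/3.5.

f/3.5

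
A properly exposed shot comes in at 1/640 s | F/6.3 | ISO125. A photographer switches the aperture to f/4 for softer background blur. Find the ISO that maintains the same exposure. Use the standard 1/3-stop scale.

Aperture: f/6.3 → f/5.6 → f/5 → f/4.5 → f/4 — 1 1/3 stops wider (brighter).
Need 1 1/3 stops darker from the ISO: 125 → 100 → 80 → 64 → 50.

ISO 50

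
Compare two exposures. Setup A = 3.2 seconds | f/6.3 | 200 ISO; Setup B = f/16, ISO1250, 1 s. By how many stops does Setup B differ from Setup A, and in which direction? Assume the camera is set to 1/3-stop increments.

Aperture: f/6.3 → f/7.1 → f/8 → f/9 → f/10 → f/11 → f/13 → f/14 → f/16 — 2 2/3 stops smaller aperture (darker).
Shutter speed: 3.2 → 2.5 → 2 → 1.6 → 1.3 → 1 — 1 2/3 stops shorter (darker).
ISO: 200 → 250 → 320 → 400 → 500 → 640 → 800 → 1000 → 1250 — 2 2/3 stops raised (brighter).
Net: −2 2/3 −1 2/3 +2 2/3 = −1 2/3 stops.

1 2/3 stops darker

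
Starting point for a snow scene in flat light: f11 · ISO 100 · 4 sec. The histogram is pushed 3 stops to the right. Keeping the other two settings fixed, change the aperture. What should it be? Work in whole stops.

Overexposed by 3 stops → need 3 stops darker.
Aperture: f/11 → f/16 → f/22 → f/32.

f/32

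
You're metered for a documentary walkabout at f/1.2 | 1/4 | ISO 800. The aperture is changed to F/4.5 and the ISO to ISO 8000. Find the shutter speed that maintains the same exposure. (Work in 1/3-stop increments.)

Aperture: f/1.2 → f/1.4 → f/1.6 → f/1.8 → f/2 → f/2.2 → f/2.5 → f/2.8 → f/3.2 → f/3.5 → f/4 → f/4.5 — 3 2/3 stops stopped down (darker).
ISO: 800 → 1000 → 1250 → 1600 → 2000 → 2500 → 3200 → 4000 → 5000 → 6400 → 8000 — 3 1/3 stops raised (brighter).
Net change so far: 1/3 stop darker. Offset with the shutter speed: 1/4 → 0.3.

0.3 s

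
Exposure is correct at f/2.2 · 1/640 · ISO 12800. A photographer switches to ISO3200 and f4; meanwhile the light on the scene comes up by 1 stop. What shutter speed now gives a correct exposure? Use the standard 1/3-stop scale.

1/100s

Scene light: 1 stop brighter.
ISO: 12800 → 10000 → 8000 → 6400 → 5000 → 4000 → 3200 — 2 stops lower (darker).
Aperture: f/2.2 → f/2.5 → f/2.8 → f/3.2 → f/3.5 → f/4 — 1 2/3 stops smaller aperture (darker).
Net so far: 2 2/3 stops darker. Shutter speed: 1/640 → 1/500 → 1/400 → 1/320 → 1/250 → 1/200 → 1/160 → 1/125 → 1/100.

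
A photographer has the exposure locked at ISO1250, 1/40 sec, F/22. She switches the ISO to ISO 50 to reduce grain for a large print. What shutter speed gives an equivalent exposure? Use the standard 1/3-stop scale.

0.6 s

ISO: 1250 → 1000 → 800 → 640 → 500 → 400 → 320 → 250 → 200 → 160 → 125 → 100 → 80 → 64 → 50 — 4 2/3 stops dropped (darker).
Need 4 2/3 stops brighter from the shutter speed: 1/40 → 1/30 → 1/25 → 1/20 → 1/15 → 1/13 → 1/10 → 1/8 → 1/6 → 1/5 → 1/4 → 0.3 → 0.4 → 0.5 → 0.6.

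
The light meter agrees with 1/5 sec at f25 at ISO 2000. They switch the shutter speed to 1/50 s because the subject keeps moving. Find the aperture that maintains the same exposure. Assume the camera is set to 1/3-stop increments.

f/8

Shutter speed: 1/5 → 1/6 → 1/8 → 1/10 → 1/13 → 1/15 → 1/20 → 1/25 → 1/30 → 1/40 → 1/50 — 3 1/3 stops faster (darker).
Need 3 1/3 stops brighter from the aperture: f/25 → f/22 → f/20 → f/18 → f/16 → f/14 → f/13 → f/11 → f/10 → f/9 → f/8.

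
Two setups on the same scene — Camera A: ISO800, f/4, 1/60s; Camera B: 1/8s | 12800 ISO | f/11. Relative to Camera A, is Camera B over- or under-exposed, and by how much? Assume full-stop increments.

Aperture: f/4 → f/5.6 → f/8 → f/11 — 3 stops stopped down (darker).
Shutter speed: 1/60 → 1/30 → 1/15 → 1/8 — 3 stops slower (brighter).
ISO: 800 → 1600 → 3200 → 6400 → 12800 — 4 stops raised (brighter).
Net: −3 +3 +4 = +4 stops.

4 stops brighter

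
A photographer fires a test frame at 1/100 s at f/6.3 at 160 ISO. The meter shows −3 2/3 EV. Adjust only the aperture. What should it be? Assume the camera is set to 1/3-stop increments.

f/1.8

Underexposed by 3 2/3 stops → need 3 2/3 stops brighter.
Aperture: f/6.3 → f/5.6 → f/5 → f/4.5 → f/4 → f/3.5 → f/3.2 → f/2.8 → f/2.5 → f/2.2 → f/2 → f/1.8.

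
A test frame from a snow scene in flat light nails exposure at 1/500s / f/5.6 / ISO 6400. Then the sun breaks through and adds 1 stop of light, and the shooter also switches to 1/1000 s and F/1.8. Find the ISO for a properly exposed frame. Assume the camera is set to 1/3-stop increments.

ISO 640

Scene light: 1 stop brighter.
Shutter speed: 1/500 → 1/640 → 1/800 → 1/1000 — 1 stop shorter (darker).
Aperture: f/5.6 → f/5 → f/4.5 → f/4 → f/3.5 → f/3.2 → f/2.8 → f/2.5 → f/2.2 → f/2 → f/1.8 — 3 1/3 stops larger aperture (brighter).
Net so far: 3 1/3 stops brighter. ISO: 6400 → 5000 → 4000 → 3200 → 2500 → 2000 → 1600 → 1250 → 1000 → 800 → 640.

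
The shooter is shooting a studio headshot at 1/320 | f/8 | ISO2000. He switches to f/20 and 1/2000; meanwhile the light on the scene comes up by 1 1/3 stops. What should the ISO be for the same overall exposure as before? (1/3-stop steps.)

ISO 32000

Scene light: 1 1/3 stops brighter.
Aperture: f/8 → f/9 → f/10 → f/11 → f/13 → f/14 → f/16 → f/18 → f/20 — 2 2/3 stops stopped down (darker).
Shutter speed: 1/320 → 1/400 → 1/500 → 1/640 → 1/800 → 1/1000 → 1/1250 → 1/1600 → 1/2000 — 2 2/3 stops shorter (darker).
Net so far: 4 stops darker. ISO: 2000 → 2500 → 3200 → 4000 → 5000 → 6400 → 8000 → 10000 → 12800 → 16000 → 20000 → 25600 → 32000.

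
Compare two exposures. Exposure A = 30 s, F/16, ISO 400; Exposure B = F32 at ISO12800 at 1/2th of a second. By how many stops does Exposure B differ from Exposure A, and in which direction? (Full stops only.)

3 stops darker

Aperture: f/16 → f/22 → f/32 — 2 stops stopped down (darker).
Shutter speed: 30 → 15 → 8 → 4 → 2 → 1 → 1/2 — 6 stops faster (darker).
ISO: 400 → 800 → 1600 → 3200 → 6400 → 12800 — 5 stops higher (brighter).
Net: −2 −6 +5 = −3 stops.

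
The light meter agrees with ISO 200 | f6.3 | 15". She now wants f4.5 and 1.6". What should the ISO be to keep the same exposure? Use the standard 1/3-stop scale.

Aperture: f/6.3 → f/5.6 → f/5 → f/4.5 — 1 stop wider (brighter).
Shutter speed: 15 → 13 → 10 → 8 → 6 → 5 → 4 → 3.2 → 2.5 → 2 → 1.6 — 3 1/3 stops shorter (darker).
Net change so far: 2 1/3 stops darker. Offset with the ISO: 200 → 250 → 320 → 400 → 500 → 640 → 800 → 1000.

ISO 1000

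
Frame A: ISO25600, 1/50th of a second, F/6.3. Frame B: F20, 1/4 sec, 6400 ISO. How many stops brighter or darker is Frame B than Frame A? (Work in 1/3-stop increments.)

1 2/3 stops darker

Aperture: f/6.3 → f/7.1 → f/8 → f/9 → f/10 → f/11 → f/13 → f/14 → f/16 → f/18 → f/20 — 3 1/3 stops smaller aperture (darker).
Shutter speed: 1/50 → 1/40 → 1/30 → 1/25 → 1/20 → 1/15 → 1/13 → 1/10 → 1/8 → 1/6 → 1/5 → 1/4 — 3 2/3 stops longer (brighter).
ISO: 25600 → 20000 → 16000 → 12800 → 10000 → 8000 → 6400 — 2 stops lower (darker).
Net: −3 1/3 +3 2/3 −2 = −1 2/3 stops.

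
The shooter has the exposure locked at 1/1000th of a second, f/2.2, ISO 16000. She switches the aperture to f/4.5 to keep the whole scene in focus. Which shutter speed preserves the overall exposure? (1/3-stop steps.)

Aperture: f/2.2 → f/2.5 → f/2.8 → f/3.2 → f/3.5 → f/4 → f/4.5 — 2 stops stopped down (darker).
Need 2 stops brighter from the shutter speed: 1/1000 → 1/800 → 1/640 → 1/500 → 1/400 → 1/320 → 1/250.

1/250s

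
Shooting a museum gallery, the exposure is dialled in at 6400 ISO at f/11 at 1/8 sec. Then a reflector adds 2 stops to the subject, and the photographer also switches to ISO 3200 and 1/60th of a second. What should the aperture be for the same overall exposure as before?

f/5.6

Scene light: 2 stops brighter.
ISO: 6400 → 3200 — 1 stop lower (darker).
Shutter speed: 1/8 → 1/15 → 1/30 → 1/60 — 3 stops shorter (darker).
Net so far: 2 stops darker. Aperture: f/11 → f/8 → f/5.6.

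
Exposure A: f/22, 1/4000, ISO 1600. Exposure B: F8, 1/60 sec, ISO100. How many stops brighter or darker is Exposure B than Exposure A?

Aperture: f/22 → f/16 → f/11 → f/8 — 3 stops opened up (brighter).
Shutter speed: 1/4000 → 1/2000 → 1/1000 → 1/500 → 1/250 → 1/125 → 1/60 — 6 stops longer (brighter).
ISO: 1600 → 800 → 400 → 200 → 100 — 4 stops dropped (darker).
Net: +3 +6 −4 = +5 stops.

5 stops brighter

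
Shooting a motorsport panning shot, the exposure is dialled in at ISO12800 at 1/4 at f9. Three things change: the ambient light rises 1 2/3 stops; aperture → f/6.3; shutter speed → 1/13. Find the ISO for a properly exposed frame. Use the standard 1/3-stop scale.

ISO 6400

Scene light: 1 2/3 stops brighter.
Aperture: f/9 → f/8 → f/7.1 → f/6.3 — 1 stop opened up (brighter).
Shutter speed: 1/4 → 1/5 → 1/6 → 1/8 → 1/10 → 1/13 — 1 2/3 stops shorter (darker).
Net so far: 1 stop brighter. ISO: 12800 → 10000 → 8000 → 6400.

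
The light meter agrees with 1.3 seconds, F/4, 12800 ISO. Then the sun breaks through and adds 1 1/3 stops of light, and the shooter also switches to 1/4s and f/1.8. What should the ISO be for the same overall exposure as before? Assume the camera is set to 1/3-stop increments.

ISO 5000

Scene light: 1 1/3 stops brighter.
Shutter speed: 1.3 → 1 → 0.8 → 0.6 → 0.5 → 0.4 → 0.3 → 1/4 — 2 1/3 stops faster (darker).
Aperture: f/4 → f/3.5 → f/3.2 → f/2.8 → f/2.5 → f/2.2 → f/2 → f/1.8 — 2 1/3 stops larger aperture (brighter).
Net so far: 1 1/3 stops brighter. ISO: 12800 → 10000 → 8000 → 6400 → 5000.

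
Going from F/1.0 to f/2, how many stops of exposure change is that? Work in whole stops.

2 stops

f/1.0 → f/1.4 → f/2 — count the steps: 2 stops.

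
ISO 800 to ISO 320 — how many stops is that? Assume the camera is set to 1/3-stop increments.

1 1/3 stops

800 → 640 → 500 → 400 → 320 — count the steps: 4 third-stops = 1 1/3 stops.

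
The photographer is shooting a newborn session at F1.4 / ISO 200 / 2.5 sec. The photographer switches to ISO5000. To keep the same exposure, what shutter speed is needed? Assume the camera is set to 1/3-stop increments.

ISO: 200 → 250 → 320 → 400 → 500 → 640 → 800 → 1000 → 1250 → 1600 → 2000 → 2500 → 3200 → 4000 → 5000 — 4 2/3 stops raised (brighter).
Need 4 2/3 stops darker from the shutter speed: 2.5 → 2 → 1.6 → 1.3 → 1 → 0.8 → 0.6 → 0.5 → 0.4 → 0.3 → 1/4 → 1/5 → 1/6 → 1/8 → 1/10.

1/10s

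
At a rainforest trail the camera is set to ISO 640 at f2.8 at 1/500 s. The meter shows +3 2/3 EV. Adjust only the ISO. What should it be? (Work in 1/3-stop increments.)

ISO 50

Overexposed by 3 2/3 stops → need 3 2/3 stops darker.
ISO: 640 → 500 → 400 → 320 → 250 → 200 → 160 → 125 → 100 → 80 → 64 → 50.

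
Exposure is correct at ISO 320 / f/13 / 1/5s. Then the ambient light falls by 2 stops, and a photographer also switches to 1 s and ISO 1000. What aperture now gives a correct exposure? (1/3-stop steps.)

Scene light: 2 stops darker.
Shutter speed: 1/5 → 1/4 → 0.3 → 0.4 → 0.5 → 0.6 → 0.8 → 1 — 2 1/3 stops slower (brighter).
ISO: 320 → 400 → 500 → 640 → 800 → 1000 — 1 2/3 stops higher (brighter).
Net so far: 2 stops brighter. Aperture: f/13 → f/14 → f/16 → f/18 → f/20 → f/22 → f/25.

f/25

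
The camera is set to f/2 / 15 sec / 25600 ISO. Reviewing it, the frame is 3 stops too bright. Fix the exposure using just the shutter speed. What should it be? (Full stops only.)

2 s

Overexposed by 3 stops → need 3 stops darker.
Shutter speed: 15 → 8 → 4 → 2.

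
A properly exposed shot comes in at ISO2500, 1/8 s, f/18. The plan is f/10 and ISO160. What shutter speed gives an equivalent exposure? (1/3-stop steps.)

0.6 s

Aperture: f/18 → f/16 → f/14 → f/13 → f/11 → f/10 — 1 2/3 stops wider (brighter).
ISO: 2500 → 2000 → 1600 → 1250 → 1000 → 800 → 640 → 500 → 400 → 320 → 250 → 200 → 160 — 4 stops lower (darker).
Net change so far: 2 1/3 stops darker. Offset with the shutter speed: 1/8 → 1/6 → 1/5 → 1/4 → 0.3 → 0.4 → 0.5 → 0.6.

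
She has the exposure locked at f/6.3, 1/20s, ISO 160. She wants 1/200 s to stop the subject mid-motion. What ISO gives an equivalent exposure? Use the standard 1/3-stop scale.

Shutter speed: 1/20 → 1/25 → 1/30 → 1/40 → 1/50 → 1/60 → 1/80 → 1/100 → 1/125 → 1/160 → 1/200 — 3 1/3 stops faster (darker).
Need 3 1/3 stops brighter from the ISO: 160 → 200 → 250 → 320 → 400 → 500 → 640 → 800 → 1000 → 1250 → 1600.

ISO 1600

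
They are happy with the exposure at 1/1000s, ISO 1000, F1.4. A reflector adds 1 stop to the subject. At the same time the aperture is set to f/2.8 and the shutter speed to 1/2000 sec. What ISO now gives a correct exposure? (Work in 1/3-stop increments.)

ISO 4000

Scene light: 1 stop brighter.
Aperture: f/1.4 → f/1.6 → f/1.8 → f/2 → f/2.2 → f/2.5 → f/2.8 — 2 stops narrower (darker).
Shutter speed: 1/1000 → 1/1250 → 1/1600 → 1/2000 — 1 stop shorter (darker).
Net so far: 2 stops darker. ISO: 1000 → 1250 → 1600 → 2000 → 2500 → 3200 → 4000.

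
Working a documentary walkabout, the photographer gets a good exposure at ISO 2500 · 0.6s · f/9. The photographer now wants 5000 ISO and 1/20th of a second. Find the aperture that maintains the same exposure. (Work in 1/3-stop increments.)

f/3.5

ISO: 2500 → 3200 → 4000 → 5000 — 1 stop higher (brighter).
Shutter speed: 0.6 → 0.5 → 0.4 → 0.3 → 1/4 → 1/5 → 1/6 → 1/8 → 1/10 → 1/13 → 1/15 → 1/20 — 3 2/3 stops faster (darker).
Net change so far: 2 2/3 stops darker. Offset with the aperture: f/9 → f/8 → f/7.1 → f/6.3 → f/5.6 → f/5 → f/4.5 → f/4 → f/3.5.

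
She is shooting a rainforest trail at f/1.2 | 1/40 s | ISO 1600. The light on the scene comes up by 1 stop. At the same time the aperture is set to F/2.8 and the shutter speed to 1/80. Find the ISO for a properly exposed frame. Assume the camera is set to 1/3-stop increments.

ISO 8000

Scene light: 1 stop brighter.
Aperture: f/1.2 → f/1.4 → f/1.6 → f/1.8 → f/2 → f/2.2 → f/2.5 → f/2.8 — 2 1/3 stops narrower (darker).
Shutter speed: 1/40 → 1/50 → 1/60 → 1/80 — 1 stop shorter (darker).
Net so far: 2 1/3 stops darker. ISO: 1600 → 2000 → 2500 → 3200 → 4000 → 5000 → 6400 → 8000.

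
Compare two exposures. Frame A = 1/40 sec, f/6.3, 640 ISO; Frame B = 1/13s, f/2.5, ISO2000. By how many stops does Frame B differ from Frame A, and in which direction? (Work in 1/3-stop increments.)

6 stops brighter

Aperture: f/6.3 → f/5.6 → f/5 → f/4.5 → f/4 → f/3.5 → f/3.2 → f/2.8 → f/2.5 — 2 2/3 stops opened up (brighter).
Shutter speed: 1/40 → 1/30 → 1/25 → 1/20 → 1/15 → 1/13 — 1 2/3 stops slower (brighter).
ISO: 640 → 800 → 1000 → 1250 → 1600 → 2000 — 1 2/3 stops higher (brighter).
Net: +2 2/3 +1 2/3 +1 2/3 = +6 stops.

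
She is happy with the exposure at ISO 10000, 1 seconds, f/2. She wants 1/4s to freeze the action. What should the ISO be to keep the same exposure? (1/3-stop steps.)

ISO 40000

Shutter speed: 1 → 0.8 → 0.6 → 0.5 → 0.4 → 0.3 → 1/4 — 2 stops shorter (darker).
Need 2 stops brighter from the ISO: 10000 → 12800 → 16000 → 20000 → 25600 → 32000 → 40000.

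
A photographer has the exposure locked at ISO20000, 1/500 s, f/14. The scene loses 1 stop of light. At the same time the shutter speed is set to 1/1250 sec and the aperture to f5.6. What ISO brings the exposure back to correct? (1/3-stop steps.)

ISO 16000

Scene light: 1 stop darker.
Shutter speed: 1/500 → 1/640 → 1/800 → 1/1000 → 1/1250 — 1 1/3 stops shorter (darker).
Aperture: f/14 → f/13 → f/11 → f/10 → f/9 → f/8 → f/7.1 → f/6.3 → f/5.6 — 2 2/3 stops wider (brighter).
Net so far: 1/3 stop brighter. ISO: 20000 → 16000.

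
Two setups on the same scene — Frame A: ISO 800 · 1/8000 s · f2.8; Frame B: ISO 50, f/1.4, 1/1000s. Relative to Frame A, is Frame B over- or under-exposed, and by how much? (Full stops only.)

1 stop brighter

Aperture: f/2.8 → f/2 → f/1.4 — 2 stops larger aperture (brighter).
Shutter speed: 1/8000 → 1/4000 → 1/2000 → 1/1000 — 3 stops slower (brighter).
ISO: 800 → 400 → 200 → 100 → 50 — 4 stops dropped (darker).
Net: +2 +3 −4 = +1 stop.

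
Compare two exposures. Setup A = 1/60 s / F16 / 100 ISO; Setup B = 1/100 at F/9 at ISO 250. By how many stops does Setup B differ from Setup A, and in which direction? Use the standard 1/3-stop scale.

2 1/3 stops brighter

Aperture: f/16 → f/14 → f/13 → f/11 → f/10 → f/9 — 1 2/3 stops larger aperture (brighter).
Shutter speed: 1/60 → 1/80 → 1/100 — 2/3 stop faster (darker).
ISO: 100 → 125 → 160 → 200 → 250 — 1 1/3 stops higher (brighter).
Net: +1 2/3 −2/3 +1 1/3 = +2 1/3 stops.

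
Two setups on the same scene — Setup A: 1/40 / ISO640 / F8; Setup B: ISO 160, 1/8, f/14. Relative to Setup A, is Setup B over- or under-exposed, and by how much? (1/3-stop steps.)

Aperture: f/8 → f/9 → f/10 → f/11 → f/13 → f/14 — 1 2/3 stops smaller aperture (darker).
Shutter speed: 1/40 → 1/30 → 1/25 → 1/20 → 1/15 → 1/13 → 1/10 → 1/8 — 2 1/3 stops longer (brighter).
ISO: 640 → 500 → 400 → 320 → 250 → 200 → 160 — 2 stops lower (darker).
Net: −1 2/3 +2 1/3 −2 = −1 1/3 stops.

1 1/3 stops darker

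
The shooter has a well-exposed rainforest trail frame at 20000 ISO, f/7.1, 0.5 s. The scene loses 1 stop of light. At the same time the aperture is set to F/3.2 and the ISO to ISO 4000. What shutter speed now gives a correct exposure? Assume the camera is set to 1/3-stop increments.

Scene light: 1 stop darker.
Aperture: f/7.1 → f/6.3 → f/5.6 → f/5 → f/4.5 → f/4 → f/3.5 → f/3.2 — 2 1/3 stops wider (brighter).
ISO: 20000 → 16000 → 12800 → 10000 → 8000 → 6400 → 5000 → 4000 — 2 1/3 stops dropped (darker).
Net so far: 1 stop darker. Shutter speed: 0.5 → 0.6 → 0.8 → 1.

1 s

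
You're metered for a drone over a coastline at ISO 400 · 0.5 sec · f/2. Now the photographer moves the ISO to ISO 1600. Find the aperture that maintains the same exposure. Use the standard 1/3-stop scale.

ISO: 400 → 500 → 640 → 800 → 1000 → 1250 → 1600 — 2 stops higher (brighter).
Need 2 stops darker from the aperture: f/2 → f/2.2 → f/2.5 → f/2.8 → f/3.2 → f/3.5 → f/4.

f/4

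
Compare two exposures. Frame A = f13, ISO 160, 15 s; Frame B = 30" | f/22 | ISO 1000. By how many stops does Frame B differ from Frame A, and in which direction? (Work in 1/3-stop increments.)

2 stops brighter

Aperture: f/13 → f/14 → f/16 → f/18 → f/20 → f/22 — 1 2/3 stops stopped down (darker).
Shutter speed: 15 → 20 → 25 → 30 — 1 stop longer (brighter).
ISO: 160 → 200 → 250 → 320 → 400 → 500 → 640 → 800 → 1000 — 2 2/3 stops higher (brighter).
Net: −1 2/3 +1 +2 2/3 = +2 stops.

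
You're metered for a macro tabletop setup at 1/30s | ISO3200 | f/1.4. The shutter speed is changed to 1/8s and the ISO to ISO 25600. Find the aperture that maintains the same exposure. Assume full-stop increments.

Shutter speed: 1/30 → 1/15 → 1/8 — 2 stops longer (brighter).
ISO: 3200 → 6400 → 12800 → 25600 — 3 stops higher (brighter).
Net change so far: 5 stops brighter. Offset with the aperture: f/1.4 → f/2 → f/2.8 → f/4 → f/5.6 → f/8.

f/8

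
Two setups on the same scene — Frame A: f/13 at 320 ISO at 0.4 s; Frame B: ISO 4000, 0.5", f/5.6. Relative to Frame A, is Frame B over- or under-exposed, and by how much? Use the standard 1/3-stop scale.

Aperture: f/13 → f/11 → f/10 → f/9 → f/8 → f/7.1 → f/6.3 → f/5.6 — 2 1/3 stops larger aperture (brighter).
Shutter speed: 0.4 → 0.5 — 1/3 stop longer (brighter).
ISO: 320 → 400 → 500 → 640 → 800 → 1000 → 1250 → 1600 → 2000 → 2500 → 3200 → 4000 — 3 2/3 stops raised (brighter).
Net: +2 1/3 +1/3 +3 2/3 = +6 1/3 stops.

6 1/3 stops brighter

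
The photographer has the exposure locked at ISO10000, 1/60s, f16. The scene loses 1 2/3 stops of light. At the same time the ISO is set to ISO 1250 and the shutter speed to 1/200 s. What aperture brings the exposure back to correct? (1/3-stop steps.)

f/1.8

Scene light: 1 2/3 stops darker.
ISO: 10000 → 8000 → 6400 → 5000 → 4000 → 3200 → 2500 → 2000 → 1600 → 1250 — 3 stops dropped (darker).
Shutter speed: 1/60 → 1/80 → 1/100 → 1/125 → 1/160 → 1/200 — 1 2/3 stops faster (darker).
Net so far: 6 1/3 stops darker. Aperture: f/16 → f/14 → f/13 → f/11 → f/10 → f/9 → f/8 → f/7.1 → f/6.3 → f/5.6 → f/5 → f/4.5 → f/4 → f/3.5 → f/3.2 → f/2.8 → f/2.5 → f/2.2 → f/2 → f/1.8.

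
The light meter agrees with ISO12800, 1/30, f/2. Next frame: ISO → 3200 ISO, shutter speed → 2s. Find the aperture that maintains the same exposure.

f/8

ISO: 12800 → 6400 → 3200 — 2 stops dropped (darker).
Shutter speed: 1/30 → 1/15 → 1/8 → 1/4 → 1/2 → 1 → 2 — 6 stops longer (brighter).
Net change so far: 4 stops brighter. Offset with the aperture: f/2 → f/2.8 → f/4 → f/5.6 → f/8.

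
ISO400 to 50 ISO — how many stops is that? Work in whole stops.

400 → 200 → 100 → 50 — count the steps: 3 stops.

3 stops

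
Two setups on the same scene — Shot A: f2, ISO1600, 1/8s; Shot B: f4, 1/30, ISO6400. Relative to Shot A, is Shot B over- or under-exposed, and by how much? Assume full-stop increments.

Aperture: f/2 → f/2.8 → f/4 — 2 stops smaller aperture (darker).
Shutter speed: 1/8 → 1/15 → 1/30 — 2 stops shorter (darker).
ISO: 1600 → 3200 → 6400 — 2 stops higher (brighter).
Net: −2 −2 +2 = −2 stops.

2 stops darker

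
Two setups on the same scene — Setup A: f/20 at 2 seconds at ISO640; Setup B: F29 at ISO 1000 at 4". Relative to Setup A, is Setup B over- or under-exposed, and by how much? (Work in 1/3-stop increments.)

Aperture: f/20 → f/22 → f/25 → f/29 — 1 stop narrower (darker).
Shutter speed: 2 → 2.5 → 3.2 → 4 — 1 stop longer (brighter).
ISO: 640 → 800 → 1000 — 2/3 stop raised (brighter).
Net: −1 +1 +2/3 = +2/3 stops.

2/3 stop brighter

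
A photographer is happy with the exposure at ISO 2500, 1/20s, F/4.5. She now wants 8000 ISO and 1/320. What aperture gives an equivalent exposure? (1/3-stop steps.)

ISO: 2500 → 3200 → 4000 → 5000 → 6400 → 8000 — 1 2/3 stops higher (brighter).
Shutter speed: 1/20 → 1/25 → 1/30 → 1/40 → 1/50 → 1/60 → 1/80 → 1/100 → 1/125 → 1/160 → 1/200 → 1/250 → 1/320 — 4 stops shorter (darker).
Net change so far: 2 1/3 stops darker. Offset with the aperture: f/4.5 → f/4 → f/3.5 → f/3.2 → f/2.8 → f/2.5 → f/2.2 → f/2.

f/2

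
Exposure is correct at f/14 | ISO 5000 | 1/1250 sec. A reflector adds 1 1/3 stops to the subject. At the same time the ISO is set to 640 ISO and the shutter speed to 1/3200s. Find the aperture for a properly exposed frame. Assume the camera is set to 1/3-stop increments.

Scene light: 1 1/3 stops brighter.
ISO: 5000 → 4000 → 3200 → 2500 → 2000 → 1600 → 1250 → 1000 → 800 → 640 — 3 stops dropped (darker).
Shutter speed: 1/1250 → 1/1600 → 1/2000 → 1/2500 → 1/3200 — 1 1/3 stops shorter (darker).
Net so far: 3 stops darker. Aperture: f/14 → f/13 → f/11 → f/10 → f/9 → f/8 → f/7.1 → f/6.3 → f/5.6 → f/5.

f/5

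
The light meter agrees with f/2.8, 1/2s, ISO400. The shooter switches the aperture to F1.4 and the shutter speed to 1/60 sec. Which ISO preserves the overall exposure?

ISO 3200

Aperture: f/2.8 → f/2 → f/1.4 — 2 stops larger aperture (brighter).
Shutter speed: 1/2 → 1/4 → 1/8 → 1/15 → 1/30 → 1/60 — 5 stops faster (darker).
Net change so far: 3 stops darker. Offset with the ISO: 400 → 800 → 1600 → 3200.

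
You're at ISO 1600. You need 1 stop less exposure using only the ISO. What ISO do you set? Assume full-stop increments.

ISO 800

ISO: 1600 → 800 — 1 stop dropped (darker).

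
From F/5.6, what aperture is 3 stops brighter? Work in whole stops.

f/2

Aperture: f/5.6 → f/4 → f/2.8 → f/2 — 3 stops wider (brighter).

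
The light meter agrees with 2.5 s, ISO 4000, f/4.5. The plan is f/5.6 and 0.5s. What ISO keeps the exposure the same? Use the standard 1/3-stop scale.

Aperture: f/4.5 → f/5 → f/5.6 — 2/3 stop stopped down (darker).
Shutter speed: 2.5 → 2 → 1.6 → 1.3 → 1 → 0.8 → 0.6 → 0.5 — 2 1/3 stops faster (darker).
Net change so far: 3 stops darker. Offset with the ISO: 4000 → 5000 → 6400 → 8000 → 10000 → 12800 → 16000 → 20000 → 25600 → 32000.

ISO 32000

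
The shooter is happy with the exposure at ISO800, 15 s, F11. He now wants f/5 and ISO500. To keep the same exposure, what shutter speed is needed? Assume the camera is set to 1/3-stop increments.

5 s

Aperture: f/11 → f/10 → f/9 → f/8 → f/7.1 → f/6.3 → f/5.6 → f/5 — 2 1/3 stops wider (brighter).
ISO: 800 → 640 → 500 — 2/3 stop dropped (darker).
Net change so far: 1 2/3 stops brighter. Offset with the shutter speed: 15 → 13 → 10 → 8 → 6 → 5.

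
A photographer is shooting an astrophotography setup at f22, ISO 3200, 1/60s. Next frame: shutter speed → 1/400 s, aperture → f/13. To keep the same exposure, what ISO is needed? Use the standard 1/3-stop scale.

ISO 6400

Shutter speed: 1/60 → 1/80 → 1/100 → 1/125 → 1/160 → 1/200 → 1/250 → 1/320 → 1/400 — 2 2/3 stops shorter (darker).
Aperture: f/22 → f/20 → f/18 → f/16 → f/14 → f/13 — 1 2/3 stops wider (brighter).
Net change so far: 1 stop darker. Offset with the ISO: 3200 → 4000 → 5000 → 6400.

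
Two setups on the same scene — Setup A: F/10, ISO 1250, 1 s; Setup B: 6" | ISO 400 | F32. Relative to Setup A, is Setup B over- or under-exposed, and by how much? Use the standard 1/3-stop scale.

Aperture: f/10 → f/11 → f/13 → f/14 → f/16 → f/18 → f/20 → f/22 → f/25 → f/29 → f/32 — 3 1/3 stops stopped down (darker).
Shutter speed: 1 → 1.3 → 1.6 → 2 → 2.5 → 3.2 → 4 → 5 → 6 — 2 2/3 stops longer (brighter).
ISO: 1250 → 1000 → 800 → 640 → 500 → 400 — 1 2/3 stops dropped (darker).
Net: −3 1/3 +2 2/3 −1 2/3 = −2 1/3 stops.

2 1/3 stops darker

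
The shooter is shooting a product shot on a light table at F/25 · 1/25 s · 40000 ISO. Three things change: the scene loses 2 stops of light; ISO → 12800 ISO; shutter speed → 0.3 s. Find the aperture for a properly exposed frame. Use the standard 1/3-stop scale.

f/20

Scene light: 2 stops darker.
ISO: 40000 → 32000 → 25600 → 20000 → 16000 → 12800 — 1 2/3 stops dropped (darker).
Shutter speed: 1/25 → 1/20 → 1/15 → 1/13 → 1/10 → 1/8 → 1/6 → 1/5 → 1/4 → 0.3 — 3 stops slower (brighter).
Net so far: 2/3 stop darker. Aperture: f/25 → f/22 → f/20.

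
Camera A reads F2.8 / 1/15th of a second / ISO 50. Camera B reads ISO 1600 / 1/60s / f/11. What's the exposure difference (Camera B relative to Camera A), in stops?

Aperture: f/2.8 → f/4 → f/5.6 → f/8 → f/11 — 4 stops narrower (darker).
Shutter speed: 1/15 → 1/30 → 1/60 — 2 stops shorter (darker).
ISO: 50 → 100 → 200 → 400 → 800 → 1600 — 5 stops higher (brighter).
Net: −4 −2 +5 = −1 stop.

1 stop darker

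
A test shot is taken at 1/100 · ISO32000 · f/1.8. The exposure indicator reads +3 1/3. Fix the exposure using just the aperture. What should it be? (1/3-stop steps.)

f/5.6

Overexposed by 3 1/3 stops → need 3 1/3 stops darker.
Aperture: f/1.8 → f/2 → f/2.2 → f/2.5 → f/2.8 → f/3.2 → f/3.5 → f/4 → f/4.5 → f/5 → f/5.6.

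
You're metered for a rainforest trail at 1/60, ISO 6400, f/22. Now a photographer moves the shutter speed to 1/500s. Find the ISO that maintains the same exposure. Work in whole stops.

Shutter speed: 1/60 → 1/125 → 1/250 → 1/500 — 3 stops shorter (darker).
Need 3 stops brighter from the ISO: 6400 → 12800 → 25600 → 51200.

ISO 51200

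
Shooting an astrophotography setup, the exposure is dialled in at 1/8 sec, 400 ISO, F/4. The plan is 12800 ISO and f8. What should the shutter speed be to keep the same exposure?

ISO: 400 → 800 → 1600 → 3200 → 6400 → 12800 — 5 stops raised (brighter).
Aperture: f/4 → f/5.6 → f/8 — 2 stops smaller aperture (darker).
Net change so far: 3 stops brighter. Offset with the shutter speed: 1/8 → 1/15 → 1/30 → 1/60.

1/60s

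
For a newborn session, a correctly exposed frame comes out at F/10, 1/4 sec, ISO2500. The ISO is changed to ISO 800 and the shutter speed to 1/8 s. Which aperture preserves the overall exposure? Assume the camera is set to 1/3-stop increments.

f/4

ISO: 2500 → 2000 → 1600 → 1250 → 1000 → 800 — 1 2/3 stops dropped (darker).
Shutter speed: 1/4 → 1/5 → 1/6 → 1/8 — 1 stop shorter (darker).
Net change so far: 2 2/3 stops darker. Offset with the aperture: f/10 → f/9 → f/8 → f/7.1 → f/6.3 → f/5.6 → f/5 → f/4.5 → f/4.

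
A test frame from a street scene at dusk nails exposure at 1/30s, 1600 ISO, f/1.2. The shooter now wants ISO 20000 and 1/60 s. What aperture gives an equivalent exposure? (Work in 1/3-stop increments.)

ISO: 1600 → 2000 → 2500 → 3200 → 4000 → 5000 → 6400 → 8000 → 10000 → 12800 → 16000 → 20000 — 3 2/3 stops higher (brighter).
Shutter speed: 1/30 → 1/40 → 1/50 → 1/60 — 1 stop shorter (darker).
Net change so far: 2 2/3 stops brighter. Offset with the aperture: f/1.2 → f/1.4 → f/1.6 → f/1.8 → f/2 → f/2.2 → f/2.5 → f/2.8 → f/3.2.

f/3.2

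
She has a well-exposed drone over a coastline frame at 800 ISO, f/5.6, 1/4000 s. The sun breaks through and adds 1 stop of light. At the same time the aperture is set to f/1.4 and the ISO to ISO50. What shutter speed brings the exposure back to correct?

1/8000s

Scene light: 1 stop brighter.
Aperture: f/5.6 → f/4 → f/2.8 → f/2 → f/1.4 — 4 stops opened up (brighter).
ISO: 800 → 400 → 200 → 100 → 50 — 4 stops dropped (darker).
Net so far: 1 stop brighter. Shutter speed: 1/4000 → 1/8000.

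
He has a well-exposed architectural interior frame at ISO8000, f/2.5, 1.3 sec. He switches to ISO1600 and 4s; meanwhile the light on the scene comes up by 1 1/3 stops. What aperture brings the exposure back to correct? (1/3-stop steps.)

f/3.2

Scene light: 1 1/3 stops brighter.
ISO: 8000 → 6400 → 5000 → 4000 → 3200 → 2500 → 2000 → 1600 — 2 1/3 stops lower (darker).
Shutter speed: 1.3 → 1.6 → 2 → 2.5 → 3.2 → 4 — 1 2/3 stops slower (brighter).
Net so far: 2/3 stop brighter. Aperture: f/2.5 → f/2.8 → f/3.2.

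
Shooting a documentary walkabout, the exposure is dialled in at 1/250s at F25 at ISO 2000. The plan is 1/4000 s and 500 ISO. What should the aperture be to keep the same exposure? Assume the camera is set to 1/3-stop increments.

f/3.2

Shutter speed: 1/250 → 1/320 → 1/400 → 1/500 → 1/640 → 1/800 → 1/1000 → 1/1250 → 1/1600 → 1/2000 → 1/2500 → 1/3200 → 1/4000 — 4 stops faster (darker).
ISO: 2000 → 1600 → 1250 → 1000 → 800 → 640 → 500 — 2 stops dropped (darker).
Net change so far: 6 stops darker. Offset with the aperture: f/25 → f/22 → f/20 → f/18 → f/16 → f/14 → f/13 → f/11 → f/10 → f/9 → f/8 → f/7.1 → f/6.3 → f/5.6 → f/5 → f/4.5 → f/4 → f/3.5 → f/3.2.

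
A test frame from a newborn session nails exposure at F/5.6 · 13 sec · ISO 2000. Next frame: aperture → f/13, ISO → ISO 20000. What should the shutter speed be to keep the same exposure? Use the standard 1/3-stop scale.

6 s

Aperture: f/5.6 → f/6.3 → f/7.1 → f/8 → f/9 → f/10 → f/11 → f/13 — 2 1/3 stops narrower (darker).
ISO: 2000 → 2500 → 3200 → 4000 → 5000 → 6400 → 8000 → 10000 → 12800 → 16000 → 20000 — 3 1/3 stops raised (brighter).
Net change so far: 1 stop brighter. Offset with the shutter speed: 13 → 10 → 8 → 6.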